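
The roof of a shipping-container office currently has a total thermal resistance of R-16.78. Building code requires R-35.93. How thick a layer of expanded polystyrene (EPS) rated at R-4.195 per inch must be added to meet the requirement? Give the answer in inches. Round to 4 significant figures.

4.565 in

ΔR = 35.93 − 16.78 = 19.15 ft²·°F·h/BTU
L = ΔR / (R/in) = 19.15/4.195 = 4.565 in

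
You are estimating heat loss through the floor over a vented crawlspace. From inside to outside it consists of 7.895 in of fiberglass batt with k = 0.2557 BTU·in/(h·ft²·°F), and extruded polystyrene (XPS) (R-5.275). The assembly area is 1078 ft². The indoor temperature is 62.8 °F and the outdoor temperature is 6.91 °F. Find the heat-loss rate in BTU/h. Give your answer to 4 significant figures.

1667 BTU/h

7.895/0.2557 = 30.876
R_total = 30.876 + 5.275 = 36.151 ft²·°F·h/BTU
Q = A·ΔT/R = 1078 × (62.8 − 6.91) / 36.151 = 1666.6 BTU/h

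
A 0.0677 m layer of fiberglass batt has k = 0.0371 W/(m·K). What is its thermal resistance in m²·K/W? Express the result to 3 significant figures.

R = L/k = 0.0677/0.0371 = 1.825 m²·K/W

1.82 m²·K/W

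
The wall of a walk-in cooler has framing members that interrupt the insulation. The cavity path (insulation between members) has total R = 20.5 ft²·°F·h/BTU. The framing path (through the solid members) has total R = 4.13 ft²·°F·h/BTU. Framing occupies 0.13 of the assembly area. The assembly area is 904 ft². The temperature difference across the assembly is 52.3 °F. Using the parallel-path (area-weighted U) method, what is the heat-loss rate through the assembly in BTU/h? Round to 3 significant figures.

3490 BTU/h

U_eff = 0.87/20.5 + 0.13/4.13 = 0.04244 + 0.03148 = 0.07392
R_eff = 1/U_eff = 13.53 ft²·°F·h/BTU
Q = 904 × 52.3 / 13.53 = 3495 BTU/h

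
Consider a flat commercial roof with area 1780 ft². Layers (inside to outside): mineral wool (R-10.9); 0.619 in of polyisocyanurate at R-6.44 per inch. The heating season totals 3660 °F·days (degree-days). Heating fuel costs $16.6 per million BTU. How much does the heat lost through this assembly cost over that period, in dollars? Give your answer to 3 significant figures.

0.619 × 6.44 = 3.986
R_total = 10.9 + 3.986 = 14.89 ft²·°F·h/BTU
E = A × HDD × 24 / R = 1780 × 3660 × 24 / 14.89 = 10500000 BTU
Cost = 10500000/10⁶ × 16.6 = $174.4

174 dollars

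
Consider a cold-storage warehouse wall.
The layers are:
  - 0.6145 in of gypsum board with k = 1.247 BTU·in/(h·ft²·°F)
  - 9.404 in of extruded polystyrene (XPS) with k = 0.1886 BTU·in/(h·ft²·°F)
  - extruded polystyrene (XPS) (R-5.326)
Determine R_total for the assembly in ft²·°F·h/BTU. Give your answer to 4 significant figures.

0.6145/1.247 = 0.49278
9.404/0.1886 = 49.862
R_total = 0.49278 + 49.862 + 5.326 = 55.681 ft²·°F·h/BTU

55.68 ft²·°F·h/BTU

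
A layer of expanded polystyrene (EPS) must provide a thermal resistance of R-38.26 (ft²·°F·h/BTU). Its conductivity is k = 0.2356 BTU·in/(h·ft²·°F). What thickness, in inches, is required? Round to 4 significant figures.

L = R × k = 38.26 × 0.2356 = 9.0141 in

9.014 in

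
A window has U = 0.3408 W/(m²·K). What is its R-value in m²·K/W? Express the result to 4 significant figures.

R = 1/U = 1/0.3408 = 2.9343

2.934 m²·K/W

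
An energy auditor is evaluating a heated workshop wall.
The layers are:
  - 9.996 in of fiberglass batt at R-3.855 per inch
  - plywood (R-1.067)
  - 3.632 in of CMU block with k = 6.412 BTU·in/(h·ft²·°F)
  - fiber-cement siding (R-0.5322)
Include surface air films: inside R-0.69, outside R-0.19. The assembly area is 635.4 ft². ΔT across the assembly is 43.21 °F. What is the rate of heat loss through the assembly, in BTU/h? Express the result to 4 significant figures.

9.996 × 3.855 = 38.535
3.632/6.412 = 0.56644
R_total = 0.69 + 38.535 + 1.067 + 0.56644 + 0.5322 + 0.19 = 41.58 ft²·°F·h/BTU
Q = A·ΔT/R = 635.4 × 43.21 / 41.58 = 660.31 BTU/h

660.3 BTU/h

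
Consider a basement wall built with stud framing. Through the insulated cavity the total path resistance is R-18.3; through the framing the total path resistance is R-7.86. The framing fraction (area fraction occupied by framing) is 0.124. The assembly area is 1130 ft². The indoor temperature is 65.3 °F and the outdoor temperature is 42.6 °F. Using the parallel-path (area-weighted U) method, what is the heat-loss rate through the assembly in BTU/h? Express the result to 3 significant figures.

1630 BTU/h

U_eff = 0.876/18.3 + 0.124/7.86 = 0.04787 + 0.01578 = 0.06364
R_eff = 1/U_eff = 15.71 ft²·°F·h/BTU
Q = 1130 × (65.3 − 42.6) / 15.71 = 1633 BTU/h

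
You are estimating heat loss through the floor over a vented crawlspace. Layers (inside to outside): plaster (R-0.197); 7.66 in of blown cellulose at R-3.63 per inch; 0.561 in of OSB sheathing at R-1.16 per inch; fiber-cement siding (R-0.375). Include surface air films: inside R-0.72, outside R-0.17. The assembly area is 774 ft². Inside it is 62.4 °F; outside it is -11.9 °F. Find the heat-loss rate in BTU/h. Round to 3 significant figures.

1920 BTU/h

7.66 × 3.63 = 27.81
0.561 × 1.16 = 0.6508
R_total = 0.72 + 0.197 + 27.81 + 0.6508 + 0.375 + 0.17 = 29.92 ft²·°F·h/BTU
Q = A·ΔT/R = 774 × (62.4 − (-11.9)) / 29.92 = 1922 BTU/h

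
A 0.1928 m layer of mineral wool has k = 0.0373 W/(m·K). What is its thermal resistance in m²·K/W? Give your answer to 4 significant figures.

5.169 m²·K/W

R = L/k = 0.1928/0.0373 = 5.1689 m²·K/W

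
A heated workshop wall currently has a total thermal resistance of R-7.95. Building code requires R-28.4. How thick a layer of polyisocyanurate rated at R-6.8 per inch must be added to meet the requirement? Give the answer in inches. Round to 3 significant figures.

3.01 in

ΔR = 28.4 − 7.95 = 20.45 ft²·°F·h/BTU
L = ΔR / (R/in) = 20.45/6.8 = 3.007 in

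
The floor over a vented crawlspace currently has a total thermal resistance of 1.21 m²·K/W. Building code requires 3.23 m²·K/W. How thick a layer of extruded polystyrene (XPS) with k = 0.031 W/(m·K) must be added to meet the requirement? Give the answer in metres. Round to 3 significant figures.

ΔR = 3.23 − 1.21 = 2.02 m²·K/W
L = ΔR × k = 2.02 × 0.031 = 0.06262 m

0.0626 m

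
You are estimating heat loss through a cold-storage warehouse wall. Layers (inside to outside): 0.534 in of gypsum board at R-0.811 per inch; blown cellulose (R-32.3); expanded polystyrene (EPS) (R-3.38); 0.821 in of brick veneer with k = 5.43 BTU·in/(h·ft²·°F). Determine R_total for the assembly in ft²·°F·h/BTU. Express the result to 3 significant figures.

36.3 ft²·°F·h/BTU

0.534 × 0.811 = 0.4331
0.821/5.43 = 0.1512
R_total = 0.4331 + 32.3 + 3.38 + 0.1512 = 36.26 ft²·°F·h/BTU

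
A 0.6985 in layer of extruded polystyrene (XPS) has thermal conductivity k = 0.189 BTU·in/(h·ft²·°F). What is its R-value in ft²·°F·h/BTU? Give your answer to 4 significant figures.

R = L/k = 0.6985/0.189 = 3.6958 ft²·°F·h/BTU

3.696 ft²·°F·h/BTU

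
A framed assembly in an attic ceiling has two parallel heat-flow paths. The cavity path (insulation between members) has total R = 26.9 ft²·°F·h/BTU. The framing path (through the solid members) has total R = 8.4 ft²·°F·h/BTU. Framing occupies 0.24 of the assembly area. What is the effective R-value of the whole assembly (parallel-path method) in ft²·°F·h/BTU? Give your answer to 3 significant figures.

U_eff = 0.76/26.9 + 0.24/8.4 = 0.02825 + 0.02857 = 0.05682
R_eff = 1/U_eff = 17.6 ft²·°F·h/BTU

17.6 ft²·°F·h/BTU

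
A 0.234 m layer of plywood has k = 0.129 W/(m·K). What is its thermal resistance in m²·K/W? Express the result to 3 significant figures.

R = L/k = 0.234/0.129 = 1.814 m²·K/W

1.81 m²·K/W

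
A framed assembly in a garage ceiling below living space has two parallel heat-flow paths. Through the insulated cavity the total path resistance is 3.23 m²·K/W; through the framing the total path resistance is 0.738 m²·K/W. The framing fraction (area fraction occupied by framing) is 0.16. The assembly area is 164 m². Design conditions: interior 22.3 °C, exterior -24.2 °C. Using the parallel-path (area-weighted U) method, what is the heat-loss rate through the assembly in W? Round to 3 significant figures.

3640 W

U_eff = 0.84/3.23 + 0.16/0.738 = 0.2601 + 0.2168 = 0.4769
R_eff = 1/U_eff = 2.097 m²·K/W
Q = 164 × (22.3 − (-24.2)) / 2.097 = 3637 W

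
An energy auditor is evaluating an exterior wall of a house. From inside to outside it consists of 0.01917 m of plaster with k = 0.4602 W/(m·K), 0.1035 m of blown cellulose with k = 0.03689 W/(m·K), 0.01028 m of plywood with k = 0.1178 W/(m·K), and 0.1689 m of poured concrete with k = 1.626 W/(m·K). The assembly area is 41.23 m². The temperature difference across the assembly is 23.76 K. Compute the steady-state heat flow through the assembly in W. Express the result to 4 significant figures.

322.4 W

0.01917/0.4602 = 0.041656
0.1035/0.03689 = 2.8056
0.01028/0.1178 = 0.087267
0.1689/1.626 = 0.10387
R_total = 0.041656 + 2.8056 + 0.087267 + 0.10387 = 3.0384 m²·K/W
Q = A·ΔT/R = 41.23 × 23.76 / 3.0384 = 322.41 W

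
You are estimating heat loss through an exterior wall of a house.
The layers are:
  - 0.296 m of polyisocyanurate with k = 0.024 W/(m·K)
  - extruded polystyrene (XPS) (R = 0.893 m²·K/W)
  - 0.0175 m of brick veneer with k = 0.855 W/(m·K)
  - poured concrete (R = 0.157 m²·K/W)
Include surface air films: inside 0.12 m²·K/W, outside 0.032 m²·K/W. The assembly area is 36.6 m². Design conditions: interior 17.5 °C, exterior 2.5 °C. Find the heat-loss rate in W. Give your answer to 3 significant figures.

0.296/0.024 = 12.33
0.0175/0.855 = 0.02047
R_total = 0.12 + 12.33 + 0.893 + 0.02047 + 0.157 + 0.032 = 13.56 m²·K/W
Q = A·ΔT/R = 36.6 × (17.5 − 2.5) / 13.56 = 40.5 W

40.5 W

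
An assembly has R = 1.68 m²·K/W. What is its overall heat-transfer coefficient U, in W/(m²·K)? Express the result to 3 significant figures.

U = 1/R = 1/1.68 = 0.5952

0.595 W/(m²·K)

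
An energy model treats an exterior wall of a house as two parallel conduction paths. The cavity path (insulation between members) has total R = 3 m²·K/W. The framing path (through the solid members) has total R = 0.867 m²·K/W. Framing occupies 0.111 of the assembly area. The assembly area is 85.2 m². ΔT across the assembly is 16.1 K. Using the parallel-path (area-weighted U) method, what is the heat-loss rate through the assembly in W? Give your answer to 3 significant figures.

582 W

U_eff = 0.889/3 + 0.111/0.867 = 0.2963 + 0.128 = 0.4244
R_eff = 1/U_eff = 2.356 m²·K/W
Q = 85.2 × 16.1 / 2.356 = 582.1 W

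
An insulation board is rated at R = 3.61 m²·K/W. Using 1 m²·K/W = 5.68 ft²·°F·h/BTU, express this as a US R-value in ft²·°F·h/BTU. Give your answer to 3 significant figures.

R_US = 3.61 × 5.68 = 20.5

20.5 ft²·°F·h/BTU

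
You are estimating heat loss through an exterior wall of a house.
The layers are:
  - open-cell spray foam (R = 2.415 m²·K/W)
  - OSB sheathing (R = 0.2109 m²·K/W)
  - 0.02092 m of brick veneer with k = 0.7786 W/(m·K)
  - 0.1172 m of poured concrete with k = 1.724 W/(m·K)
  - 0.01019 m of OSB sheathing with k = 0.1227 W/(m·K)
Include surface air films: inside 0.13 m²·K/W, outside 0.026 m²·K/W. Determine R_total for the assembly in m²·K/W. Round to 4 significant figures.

0.02092/0.7786 = 0.026869
0.1172/1.724 = 0.067981
0.01019/0.1227 = 0.083048
R_total = 0.13 + 2.415 + 0.2109 + 0.026869 + 0.067981 + 0.083048 + 0.026 = 2.9598 m²·K/W

2.960 m²·K/W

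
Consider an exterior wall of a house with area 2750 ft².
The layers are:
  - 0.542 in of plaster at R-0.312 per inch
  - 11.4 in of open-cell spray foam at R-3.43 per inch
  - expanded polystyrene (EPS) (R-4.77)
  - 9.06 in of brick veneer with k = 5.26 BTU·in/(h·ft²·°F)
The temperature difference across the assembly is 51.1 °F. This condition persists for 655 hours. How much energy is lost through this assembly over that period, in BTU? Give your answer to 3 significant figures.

2010000 BTU

0.542 × 0.312 = 0.1691
11.4 × 3.43 = 39.1
9.06/5.26 = 1.722
R_total = 0.1691 + 39.1 + 4.77 + 1.722 = 45.76 ft²·°F·h/BTU
Q = 2750 × 51.1 / 45.76 = 3071 BTU/h
E = 3071 × 655 = 2011000 BTU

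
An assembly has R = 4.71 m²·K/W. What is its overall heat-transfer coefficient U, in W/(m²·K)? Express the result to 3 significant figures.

U = 1/R = 1/4.71 = 0.2123

0.212 W/(m²·K)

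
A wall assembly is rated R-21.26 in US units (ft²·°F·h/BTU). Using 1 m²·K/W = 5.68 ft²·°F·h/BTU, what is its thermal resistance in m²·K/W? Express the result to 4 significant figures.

R_SI = 21.26/5.68 = 3.743

3.743 m²·K/W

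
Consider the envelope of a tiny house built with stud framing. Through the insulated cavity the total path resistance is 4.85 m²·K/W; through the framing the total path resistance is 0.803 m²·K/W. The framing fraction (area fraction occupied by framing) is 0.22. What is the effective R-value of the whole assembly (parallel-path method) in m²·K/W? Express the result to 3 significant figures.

2.30 m²·K/W

U_eff = 0.78/4.85 + 0.22/0.803 = 0.1608 + 0.274 = 0.4348
R_eff = 1/U_eff = 2.3 m²·K/W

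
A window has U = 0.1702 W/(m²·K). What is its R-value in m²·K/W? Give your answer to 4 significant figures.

5.875 m²·K/W

R = 1/U = 1/0.1702 = 5.8754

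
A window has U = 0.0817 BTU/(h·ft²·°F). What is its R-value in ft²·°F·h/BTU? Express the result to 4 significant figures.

12.24 ft²·°F·h/BTU

R = 1/U = 1/0.0817 = 12.24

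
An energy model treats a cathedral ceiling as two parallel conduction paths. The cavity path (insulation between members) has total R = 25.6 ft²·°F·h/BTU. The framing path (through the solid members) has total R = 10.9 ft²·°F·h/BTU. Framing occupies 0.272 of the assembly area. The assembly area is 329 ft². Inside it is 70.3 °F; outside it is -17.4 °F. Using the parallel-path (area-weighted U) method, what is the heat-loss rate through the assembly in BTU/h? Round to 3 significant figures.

1540 BTU/h

U_eff = 0.728/25.6 + 0.272/10.9 = 0.02844 + 0.02495 = 0.05339
R_eff = 1/U_eff = 18.73 ft²·°F·h/BTU
Q = 329 × (70.3 − (-17.4)) / 18.73 = 1541 BTU/h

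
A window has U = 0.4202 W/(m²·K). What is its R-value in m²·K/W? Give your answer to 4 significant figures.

2.380 m²·K/W

R = 1/U = 1/0.4202 = 2.3798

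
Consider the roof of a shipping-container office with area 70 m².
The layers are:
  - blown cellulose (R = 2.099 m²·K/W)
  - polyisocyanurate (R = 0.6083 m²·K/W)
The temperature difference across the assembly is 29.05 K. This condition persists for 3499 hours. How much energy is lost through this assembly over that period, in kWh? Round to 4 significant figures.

R_total = 2.099 + 0.6083 = 2.7073 m²·K/W
Q = 70 × 29.05 / 2.7073 = 751.12 W
E = 751.12 W × 3499 h / 1000 = 2628.2 kWh

2628 kWh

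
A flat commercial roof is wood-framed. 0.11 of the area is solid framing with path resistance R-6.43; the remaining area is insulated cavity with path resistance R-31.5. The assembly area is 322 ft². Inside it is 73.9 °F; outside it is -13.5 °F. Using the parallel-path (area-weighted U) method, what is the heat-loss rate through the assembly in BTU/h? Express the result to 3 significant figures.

1280 BTU/h

U_eff = 0.89/31.5 + 0.11/6.43 = 0.02825 + 0.01711 = 0.04536
R_eff = 1/U_eff = 22.05 ft²·°F·h/BTU
Q = 322 × (73.9 − (-13.5)) / 22.05 = 1277 BTU/h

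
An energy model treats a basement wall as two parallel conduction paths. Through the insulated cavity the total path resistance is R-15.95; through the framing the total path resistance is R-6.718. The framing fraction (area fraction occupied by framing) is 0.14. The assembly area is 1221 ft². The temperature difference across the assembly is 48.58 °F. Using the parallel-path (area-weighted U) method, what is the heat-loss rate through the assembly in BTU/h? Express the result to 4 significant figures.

U_eff = 0.86/15.95 + 0.14/6.718 = 0.053918 + 0.02084 = 0.074758
R_eff = 1/U_eff = 13.376 ft²·°F·h/BTU
Q = 1221 × 48.58 / 13.376 = 4434.4 BTU/h

4434 BTU/h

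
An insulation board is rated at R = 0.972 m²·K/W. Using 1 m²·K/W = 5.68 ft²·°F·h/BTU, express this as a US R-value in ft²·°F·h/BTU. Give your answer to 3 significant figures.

R_US = 0.972 × 5.68 = 5.521

5.52 ft²·°F·h/BTU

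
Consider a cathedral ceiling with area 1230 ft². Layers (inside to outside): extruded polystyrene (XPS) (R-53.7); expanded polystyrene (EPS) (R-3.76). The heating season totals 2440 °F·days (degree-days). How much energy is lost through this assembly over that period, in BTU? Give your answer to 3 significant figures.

R_total = 53.7 + 3.76 = 57.46 ft²·°F·h/BTU
E = A × HDD × 24 / R = 1230 × 2440 × 24 / 57.46 = 1254000 BTU

1250000 BTU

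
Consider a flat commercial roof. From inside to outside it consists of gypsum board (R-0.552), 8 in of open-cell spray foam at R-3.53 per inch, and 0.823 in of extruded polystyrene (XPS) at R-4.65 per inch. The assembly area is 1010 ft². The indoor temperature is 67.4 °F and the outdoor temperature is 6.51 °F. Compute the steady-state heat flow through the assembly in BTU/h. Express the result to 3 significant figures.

8 × 3.53 = 28.24
0.823 × 4.65 = 3.827
R_total = 0.552 + 28.24 + 3.827 = 32.62 ft²·°F·h/BTU
Q = A·ΔT/R = 1010 × (67.4 − 6.51) / 32.62 = 1885 BTU/h

1890 BTU/h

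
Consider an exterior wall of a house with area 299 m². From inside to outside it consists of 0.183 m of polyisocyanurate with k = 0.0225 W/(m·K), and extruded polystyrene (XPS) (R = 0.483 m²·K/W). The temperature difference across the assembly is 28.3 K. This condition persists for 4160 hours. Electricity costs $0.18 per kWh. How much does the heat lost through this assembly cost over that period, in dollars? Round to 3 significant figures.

0.183/0.0225 = 8.133
R_total = 8.133 + 0.483 = 8.616 m²·K/W
Q = 299 × 28.3 / 8.616 = 982.1 W
E = 982.1 W × 4160 h / 1000 = 4085 kWh
Cost = 4085 × 0.18 = $735.4

735 dollars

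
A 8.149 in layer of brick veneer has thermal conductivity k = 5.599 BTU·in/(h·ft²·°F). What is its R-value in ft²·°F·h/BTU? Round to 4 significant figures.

R = L/k = 8.149/5.599 = 1.4554 ft²·°F·h/BTU

1.455 ft²·°F·h/BTU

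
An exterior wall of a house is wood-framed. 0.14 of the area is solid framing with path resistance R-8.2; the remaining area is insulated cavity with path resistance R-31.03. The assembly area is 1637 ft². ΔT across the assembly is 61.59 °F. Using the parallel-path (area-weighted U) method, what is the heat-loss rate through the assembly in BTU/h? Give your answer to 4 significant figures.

U_eff = 0.86/31.03 + 0.14/8.2 = 0.027715 + 0.017073 = 0.044788
R_eff = 1/U_eff = 22.327 ft²·°F·h/BTU
Q = 1637 × 61.59 / 22.327 = 4515.7 BTU/h

4516 BTU/h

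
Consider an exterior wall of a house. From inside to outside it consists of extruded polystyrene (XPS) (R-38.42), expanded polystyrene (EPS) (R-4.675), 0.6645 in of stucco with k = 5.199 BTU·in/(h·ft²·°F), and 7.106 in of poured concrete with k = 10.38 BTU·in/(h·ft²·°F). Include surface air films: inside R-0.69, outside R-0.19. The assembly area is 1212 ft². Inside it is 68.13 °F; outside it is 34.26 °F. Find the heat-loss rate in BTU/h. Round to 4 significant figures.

0.6645/5.199 = 0.12781
7.106/10.38 = 0.68459
R_total = 0.69 + 38.42 + 4.675 + 0.12781 + 0.68459 + 0.19 = 44.787 ft²·°F·h/BTU
Q = A·ΔT/R = 1212 × (68.13 − 34.26) / 44.787 = 916.56 BTU/h

916.6 BTU/h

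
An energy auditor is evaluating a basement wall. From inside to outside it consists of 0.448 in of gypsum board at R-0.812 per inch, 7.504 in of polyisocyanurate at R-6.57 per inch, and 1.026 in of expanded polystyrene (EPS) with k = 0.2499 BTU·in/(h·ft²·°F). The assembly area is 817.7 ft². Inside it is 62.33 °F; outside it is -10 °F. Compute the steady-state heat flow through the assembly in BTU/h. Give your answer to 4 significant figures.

1100 BTU/h

0.448 × 0.812 = 0.36378
7.504 × 6.57 = 49.301
1.026/0.2499 = 4.1056
R_total = 0.36378 + 49.301 + 4.1056 = 53.771 ft²·°F·h/BTU
Q = A·ΔT/R = 817.7 × (62.33 − (-10)) / 53.771 = 1099.9 BTU/h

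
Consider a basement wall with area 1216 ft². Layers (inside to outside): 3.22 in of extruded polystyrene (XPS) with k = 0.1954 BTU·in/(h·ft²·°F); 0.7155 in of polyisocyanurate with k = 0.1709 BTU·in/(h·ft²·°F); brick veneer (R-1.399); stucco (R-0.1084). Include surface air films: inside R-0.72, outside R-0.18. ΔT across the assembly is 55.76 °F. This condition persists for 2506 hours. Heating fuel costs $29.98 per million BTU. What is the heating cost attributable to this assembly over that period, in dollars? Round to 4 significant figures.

220.8 dollars

3.22/0.1954 = 16.479
0.7155/0.1709 = 4.1867
R_total = 0.72 + 16.479 + 4.1867 + 1.399 + 0.1084 + 0.18 = 23.073 ft²·°F·h/BTU
Q = 1216 × 55.76 / 23.073 = 2938.7 BTU/h
E = 2938.7 × 2506 = 7364300 BTU
Cost = 7364300/10⁶ × 29.98 = $220.78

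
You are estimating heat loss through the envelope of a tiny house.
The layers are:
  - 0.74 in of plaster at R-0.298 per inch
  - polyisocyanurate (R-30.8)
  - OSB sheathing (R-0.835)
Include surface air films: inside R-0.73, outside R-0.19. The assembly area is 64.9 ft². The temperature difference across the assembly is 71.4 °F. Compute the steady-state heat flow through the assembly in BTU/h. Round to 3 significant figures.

141 BTU/h

0.74 × 0.298 = 0.2205
R_total = 0.73 + 0.2205 + 30.8 + 0.835 + 0.19 = 32.78 ft²·°F·h/BTU
Q = A·ΔT/R = 64.9 × 71.4 / 32.78 = 141.4 BTU/h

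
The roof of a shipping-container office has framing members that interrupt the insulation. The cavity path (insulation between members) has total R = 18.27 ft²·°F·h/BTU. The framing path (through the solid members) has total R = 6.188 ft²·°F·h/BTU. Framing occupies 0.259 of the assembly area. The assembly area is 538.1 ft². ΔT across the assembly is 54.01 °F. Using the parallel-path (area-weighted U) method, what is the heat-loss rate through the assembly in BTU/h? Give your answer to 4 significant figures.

2395 BTU/h

U_eff = 0.741/18.27 + 0.259/6.188 = 0.040558 + 0.041855 = 0.082413
R_eff = 1/U_eff = 12.134 ft²·°F·h/BTU
Q = 538.1 × 54.01 / 12.134 = 2395.2 BTU/h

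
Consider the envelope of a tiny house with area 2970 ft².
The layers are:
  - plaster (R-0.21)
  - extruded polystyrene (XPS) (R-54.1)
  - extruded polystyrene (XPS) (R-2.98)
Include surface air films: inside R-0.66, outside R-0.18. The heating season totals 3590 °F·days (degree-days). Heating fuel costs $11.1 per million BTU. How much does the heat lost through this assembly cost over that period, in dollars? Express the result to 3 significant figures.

48.9 dollars

R_total = 0.66 + 0.21 + 54.1 + 2.98 + 0.18 = 58.13 ft²·°F·h/BTU
E = A × HDD × 24 / R = 2970 × 3590 × 24 / 58.13 = 4402000 BTU
Cost = 4402000/10⁶ × 11.1 = $48.86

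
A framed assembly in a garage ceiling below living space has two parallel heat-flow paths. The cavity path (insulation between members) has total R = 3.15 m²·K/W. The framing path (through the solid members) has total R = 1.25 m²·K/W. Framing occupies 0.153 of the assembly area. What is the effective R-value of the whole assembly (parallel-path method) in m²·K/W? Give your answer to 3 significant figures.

U_eff = 0.847/3.15 + 0.153/1.25 = 0.2689 + 0.1224 = 0.3913
R_eff = 1/U_eff = 2.556 m²·K/W

2.56 m²·K/W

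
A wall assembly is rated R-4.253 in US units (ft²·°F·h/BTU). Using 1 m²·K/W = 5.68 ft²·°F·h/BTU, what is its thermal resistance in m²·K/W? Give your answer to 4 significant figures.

0.7488 m²·K/W

R_SI = 4.253/5.68 = 0.74877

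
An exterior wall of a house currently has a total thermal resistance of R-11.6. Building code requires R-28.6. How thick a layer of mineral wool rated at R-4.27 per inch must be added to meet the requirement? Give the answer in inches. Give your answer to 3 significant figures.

ΔR = 28.6 − 11.6 = 17 ft²·°F·h/BTU
L = ΔR / (R/in) = 17/4.27 = 3.981 in

3.98 in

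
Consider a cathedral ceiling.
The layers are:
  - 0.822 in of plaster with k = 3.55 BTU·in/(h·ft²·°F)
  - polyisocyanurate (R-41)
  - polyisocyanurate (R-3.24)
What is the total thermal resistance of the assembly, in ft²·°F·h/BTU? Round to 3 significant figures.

0.822/3.55 = 0.2315
R_total = 0.2315 + 41 + 3.24 = 44.47 ft²·°F·h/BTU

44.5 ft²·°F·h/BTU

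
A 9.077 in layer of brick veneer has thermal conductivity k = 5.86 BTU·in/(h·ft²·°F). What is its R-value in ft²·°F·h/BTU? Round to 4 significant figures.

R = L/k = 9.077/5.86 = 1.549 ft²·°F·h/BTU

1.549 ft²·°F·h/BTU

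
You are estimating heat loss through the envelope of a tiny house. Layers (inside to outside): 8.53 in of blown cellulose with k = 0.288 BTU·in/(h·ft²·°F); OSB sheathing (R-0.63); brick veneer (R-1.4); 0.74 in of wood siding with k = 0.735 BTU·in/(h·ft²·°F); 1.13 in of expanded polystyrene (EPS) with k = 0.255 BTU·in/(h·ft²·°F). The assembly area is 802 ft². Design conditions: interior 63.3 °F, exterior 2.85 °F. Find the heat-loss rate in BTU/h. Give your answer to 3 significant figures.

8.53/0.288 = 29.62
0.74/0.735 = 1.007
1.13/0.255 = 4.431
R_total = 29.62 + 0.63 + 1.4 + 1.007 + 4.431 = 37.09 ft²·°F·h/BTU
Q = A·ΔT/R = 802 × (63.3 − 2.85) / 37.09 = 1307 BTU/h

1310 BTU/h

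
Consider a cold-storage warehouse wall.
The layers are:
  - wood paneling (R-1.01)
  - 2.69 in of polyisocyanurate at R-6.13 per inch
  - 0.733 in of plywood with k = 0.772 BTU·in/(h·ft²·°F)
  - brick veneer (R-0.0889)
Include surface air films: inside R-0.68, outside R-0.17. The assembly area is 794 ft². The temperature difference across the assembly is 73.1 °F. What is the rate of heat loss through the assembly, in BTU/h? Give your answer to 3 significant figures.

2990 BTU/h

2.69 × 6.13 = 16.49
0.733/0.772 = 0.9495
R_total = 0.68 + 1.01 + 16.49 + 0.9495 + 0.0889 + 0.17 = 19.39 ft²·°F·h/BTU
Q = A·ΔT/R = 794 × 73.1 / 19.39 = 2994 BTU/h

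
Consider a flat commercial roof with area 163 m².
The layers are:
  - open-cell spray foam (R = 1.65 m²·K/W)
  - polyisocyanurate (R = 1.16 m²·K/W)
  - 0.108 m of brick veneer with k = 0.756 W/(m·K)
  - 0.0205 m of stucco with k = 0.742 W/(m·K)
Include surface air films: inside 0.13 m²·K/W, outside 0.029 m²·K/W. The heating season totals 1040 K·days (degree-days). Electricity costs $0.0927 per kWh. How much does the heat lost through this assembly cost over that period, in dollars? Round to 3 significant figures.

0.108/0.756 = 0.1429
0.0205/0.742 = 0.02763
R_total = 0.13 + 1.65 + 1.16 + 0.1429 + 0.02763 + 0.029 = 3.139 m²·K/W
E = A × HDD × 24 / R / 1000 = 163 × 1040 × 24 / 3.139 / 1000 = 1296 kWh
Cost = 1296 × 0.0927 = $120.1

120 dollars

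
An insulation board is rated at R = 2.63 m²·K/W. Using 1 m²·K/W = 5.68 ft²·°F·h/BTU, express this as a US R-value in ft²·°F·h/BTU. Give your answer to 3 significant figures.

14.9 ft²·°F·h/BTU

R_US = 2.63 × 5.68 = 14.94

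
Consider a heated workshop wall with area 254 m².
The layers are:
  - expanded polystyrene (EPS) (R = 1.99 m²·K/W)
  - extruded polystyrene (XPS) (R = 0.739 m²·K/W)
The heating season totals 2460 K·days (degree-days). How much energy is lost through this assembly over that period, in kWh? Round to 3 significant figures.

5500 kWh

R_total = 1.99 + 0.739 = 2.729 m²·K/W
E = A × HDD × 24 / R / 1000 = 254 × 2460 × 24 / 2.729 / 1000 = 5495 kWh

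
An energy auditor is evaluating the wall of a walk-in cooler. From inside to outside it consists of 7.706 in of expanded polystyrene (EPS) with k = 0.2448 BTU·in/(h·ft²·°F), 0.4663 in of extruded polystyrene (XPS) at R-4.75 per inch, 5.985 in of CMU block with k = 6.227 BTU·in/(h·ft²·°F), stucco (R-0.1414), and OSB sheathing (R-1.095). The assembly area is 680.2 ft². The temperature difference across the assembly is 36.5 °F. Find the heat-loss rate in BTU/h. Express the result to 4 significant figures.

7.706/0.2448 = 31.479
0.4663 × 4.75 = 2.2149
5.985/6.227 = 0.96114
R_total = 31.479 + 2.2149 + 0.96114 + 0.1414 + 1.095 = 35.891 ft²·°F·h/BTU
Q = A·ΔT/R = 680.2 × 36.5 / 35.891 = 691.74 BTU/h

691.7 BTU/h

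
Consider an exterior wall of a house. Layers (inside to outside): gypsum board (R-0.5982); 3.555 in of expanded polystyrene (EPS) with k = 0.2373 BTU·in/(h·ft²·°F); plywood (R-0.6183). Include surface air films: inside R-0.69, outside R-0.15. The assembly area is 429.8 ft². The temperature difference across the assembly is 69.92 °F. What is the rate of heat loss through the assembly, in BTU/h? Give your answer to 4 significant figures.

1764 BTU/h

3.555/0.2373 = 14.981
R_total = 0.69 + 0.5982 + 14.981 + 0.6183 + 0.15 = 17.038 ft²·°F·h/BTU
Q = A·ΔT/R = 429.8 × 69.92 / 17.038 = 1763.8 BTU/h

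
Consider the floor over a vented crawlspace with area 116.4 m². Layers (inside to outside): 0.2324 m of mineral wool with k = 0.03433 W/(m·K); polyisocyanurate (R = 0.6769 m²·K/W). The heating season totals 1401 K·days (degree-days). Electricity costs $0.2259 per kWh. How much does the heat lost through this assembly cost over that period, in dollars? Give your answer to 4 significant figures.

0.2324/0.03433 = 6.7696
R_total = 6.7696 + 0.6769 = 7.4465 m²·K/W
E = A × HDD × 24 / R / 1000 = 116.4 × 1401 × 24 / 7.4465 / 1000 = 525.59 kWh
Cost = 525.59 × 0.2259 = $118.73

118.7 dollars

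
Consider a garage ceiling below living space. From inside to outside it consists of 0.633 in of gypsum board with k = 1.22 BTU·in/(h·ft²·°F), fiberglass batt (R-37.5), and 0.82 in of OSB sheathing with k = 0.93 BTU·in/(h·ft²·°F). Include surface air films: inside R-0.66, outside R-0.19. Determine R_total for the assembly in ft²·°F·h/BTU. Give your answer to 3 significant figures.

39.8 ft²·°F·h/BTU

0.633/1.22 = 0.5189
0.82/0.93 = 0.8817
R_total = 0.66 + 0.5189 + 37.5 + 0.8817 + 0.19 = 39.75 ft²·°F·h/BTU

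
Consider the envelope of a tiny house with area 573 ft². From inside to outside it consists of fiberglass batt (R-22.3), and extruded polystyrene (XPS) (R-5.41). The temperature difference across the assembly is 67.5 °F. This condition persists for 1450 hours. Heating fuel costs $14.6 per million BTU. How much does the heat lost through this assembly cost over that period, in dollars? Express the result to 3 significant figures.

29.5 dollars

R_total = 22.3 + 5.41 = 27.71 ft²·°F·h/BTU
Q = 573 × 67.5 / 27.71 = 1396 BTU/h
E = 1396 × 1450 = 2024000 BTU
Cost = 2024000/10⁶ × 14.6 = $29.55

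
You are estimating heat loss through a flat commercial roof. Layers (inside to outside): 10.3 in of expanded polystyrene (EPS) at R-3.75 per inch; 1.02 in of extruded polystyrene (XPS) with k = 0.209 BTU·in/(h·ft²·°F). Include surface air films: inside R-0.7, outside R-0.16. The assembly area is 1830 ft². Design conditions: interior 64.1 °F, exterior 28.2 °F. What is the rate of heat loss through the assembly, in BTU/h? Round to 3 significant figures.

10.3 × 3.75 = 38.62
1.02/0.209 = 4.88
R_total = 0.7 + 38.62 + 4.88 + 0.16 = 44.37 ft²·°F·h/BTU
Q = A·ΔT/R = 1830 × (64.1 − 28.2) / 44.37 = 1481 BTU/h

1480 BTU/h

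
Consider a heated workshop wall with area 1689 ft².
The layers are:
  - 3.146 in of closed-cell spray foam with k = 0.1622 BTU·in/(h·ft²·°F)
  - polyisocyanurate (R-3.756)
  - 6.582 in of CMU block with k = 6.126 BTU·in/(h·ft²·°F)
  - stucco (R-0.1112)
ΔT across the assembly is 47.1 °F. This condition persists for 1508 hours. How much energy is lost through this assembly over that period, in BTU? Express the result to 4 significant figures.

3.146/0.1622 = 19.396
6.582/6.126 = 1.0744
R_total = 19.396 + 3.756 + 1.0744 + 0.1112 = 24.337 ft²·°F·h/BTU
Q = 1689 × 47.1 / 24.337 = 3268.7 BTU/h
E = 3268.7 × 1508 = 4929200 BTU

4929000 BTU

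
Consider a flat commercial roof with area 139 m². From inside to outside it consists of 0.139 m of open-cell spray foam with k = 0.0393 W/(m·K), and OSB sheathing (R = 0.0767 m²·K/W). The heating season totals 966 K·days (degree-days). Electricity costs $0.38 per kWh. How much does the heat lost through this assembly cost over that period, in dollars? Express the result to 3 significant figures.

339 dollars

0.139/0.0393 = 3.537
R_total = 3.537 + 0.0767 = 3.614 m²·K/W
E = A × HDD × 24 / R / 1000 = 139 × 966 × 24 / 3.614 / 1000 = 891.8 kWh
Cost = 891.8 × 0.38 = $338.9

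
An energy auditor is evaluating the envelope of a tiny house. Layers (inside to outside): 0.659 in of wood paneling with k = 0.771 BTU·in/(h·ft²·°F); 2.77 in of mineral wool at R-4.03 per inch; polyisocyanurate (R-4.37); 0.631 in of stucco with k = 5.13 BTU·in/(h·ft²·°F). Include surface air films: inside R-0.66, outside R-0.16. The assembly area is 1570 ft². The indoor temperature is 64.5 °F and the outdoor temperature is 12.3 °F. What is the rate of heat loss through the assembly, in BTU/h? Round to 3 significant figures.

0.659/0.771 = 0.8547
2.77 × 4.03 = 11.16
0.631/5.13 = 0.123
R_total = 0.66 + 0.8547 + 11.16 + 4.37 + 0.123 + 0.16 = 17.33 ft²·°F·h/BTU
Q = A·ΔT/R = 1570 × (64.5 − 12.3) / 17.33 = 4729 BTU/h

4730 BTU/h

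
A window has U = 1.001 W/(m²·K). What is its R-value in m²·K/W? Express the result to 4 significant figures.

R = 1/U = 1/1.001 = 0.999

0.9990 m²·K/W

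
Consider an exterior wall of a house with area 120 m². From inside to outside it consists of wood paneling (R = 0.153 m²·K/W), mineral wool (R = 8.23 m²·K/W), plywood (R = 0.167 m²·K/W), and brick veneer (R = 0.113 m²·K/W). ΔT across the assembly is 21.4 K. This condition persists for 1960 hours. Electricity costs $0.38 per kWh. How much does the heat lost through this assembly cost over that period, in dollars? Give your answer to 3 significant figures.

221 dollars

R_total = 0.153 + 8.23 + 0.167 + 0.113 = 8.663 m²·K/W
Q = 120 × 21.4 / 8.663 = 296.4 W
E = 296.4 W × 1960 h / 1000 = 581 kWh
Cost = 581 × 0.38 = $220.8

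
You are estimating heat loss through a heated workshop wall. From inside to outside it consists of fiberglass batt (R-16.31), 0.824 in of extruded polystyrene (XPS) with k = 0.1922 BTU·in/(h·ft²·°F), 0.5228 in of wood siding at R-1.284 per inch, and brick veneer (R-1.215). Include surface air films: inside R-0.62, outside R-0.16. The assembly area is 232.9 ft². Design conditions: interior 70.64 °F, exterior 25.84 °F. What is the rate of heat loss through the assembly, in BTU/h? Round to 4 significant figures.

448.5 BTU/h

0.824/0.1922 = 4.2872
0.5228 × 1.284 = 0.67128
R_total = 0.62 + 16.31 + 4.2872 + 0.67128 + 1.215 + 0.16 = 23.263 ft²·°F·h/BTU
Q = A·ΔT/R = 232.9 × (70.64 − 25.84) / 23.263 = 448.51 BTU/h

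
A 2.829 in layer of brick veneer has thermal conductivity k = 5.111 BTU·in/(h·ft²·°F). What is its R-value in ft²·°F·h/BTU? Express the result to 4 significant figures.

R = L/k = 2.829/5.111 = 0.55351 ft²·°F·h/BTU

0.5535 ft²·°F·h/BTU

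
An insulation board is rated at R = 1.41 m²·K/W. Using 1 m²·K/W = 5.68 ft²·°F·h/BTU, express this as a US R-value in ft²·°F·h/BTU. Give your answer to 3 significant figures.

R_US = 1.41 × 5.68 = 8.009

8.01 ft²·°F·h/BTU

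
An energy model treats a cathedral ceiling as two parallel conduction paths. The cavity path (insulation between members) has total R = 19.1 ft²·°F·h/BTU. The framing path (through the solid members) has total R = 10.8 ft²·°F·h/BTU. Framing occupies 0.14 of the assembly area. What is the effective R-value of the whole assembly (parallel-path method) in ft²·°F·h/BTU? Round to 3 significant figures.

17.2 ft²·°F·h/BTU

U_eff = 0.86/19.1 + 0.14/10.8 = 0.04503 + 0.01296 = 0.05799
R_eff = 1/U_eff = 17.24 ft²·°F·h/BTU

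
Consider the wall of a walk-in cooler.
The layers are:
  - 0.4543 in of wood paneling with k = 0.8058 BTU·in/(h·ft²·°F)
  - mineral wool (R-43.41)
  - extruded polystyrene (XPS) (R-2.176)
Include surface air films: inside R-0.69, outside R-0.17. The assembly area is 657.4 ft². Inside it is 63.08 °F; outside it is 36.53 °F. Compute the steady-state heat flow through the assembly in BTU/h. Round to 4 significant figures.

371.3 BTU/h

0.4543/0.8058 = 0.56379
R_total = 0.69 + 0.56379 + 43.41 + 2.176 + 0.17 = 47.01 ft²·°F·h/BTU
Q = A·ΔT/R = 657.4 × (63.08 − 36.53) / 47.01 = 371.28 BTU/h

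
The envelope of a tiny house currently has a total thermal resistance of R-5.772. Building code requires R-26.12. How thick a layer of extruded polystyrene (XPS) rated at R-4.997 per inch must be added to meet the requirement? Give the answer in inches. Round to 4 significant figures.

ΔR = 26.12 − 5.772 = 20.348 ft²·°F·h/BTU
L = ΔR / (R/in) = 20.348/4.997 = 4.072 in

4.072 in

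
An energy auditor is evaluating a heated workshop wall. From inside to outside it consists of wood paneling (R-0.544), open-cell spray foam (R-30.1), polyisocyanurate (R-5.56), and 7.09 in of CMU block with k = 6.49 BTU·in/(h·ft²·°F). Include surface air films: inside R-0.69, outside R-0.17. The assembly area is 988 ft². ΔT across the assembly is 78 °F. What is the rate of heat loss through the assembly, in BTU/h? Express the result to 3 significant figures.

7.09/6.49 = 1.092
R_total = 0.69 + 0.544 + 30.1 + 5.56 + 1.092 + 0.17 = 38.16 ft²·°F·h/BTU
Q = A·ΔT/R = 988 × 78 / 38.16 = 2020 BTU/h

2020 BTU/h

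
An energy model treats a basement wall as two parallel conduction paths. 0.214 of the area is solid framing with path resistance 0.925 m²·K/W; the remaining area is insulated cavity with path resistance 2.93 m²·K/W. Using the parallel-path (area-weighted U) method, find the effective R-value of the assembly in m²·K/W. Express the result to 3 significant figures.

2.00 m²·K/W

U_eff = 0.786/2.93 + 0.214/0.925 = 0.2683 + 0.2314 = 0.4996
R_eff = 1/U_eff = 2.002 m²·K/W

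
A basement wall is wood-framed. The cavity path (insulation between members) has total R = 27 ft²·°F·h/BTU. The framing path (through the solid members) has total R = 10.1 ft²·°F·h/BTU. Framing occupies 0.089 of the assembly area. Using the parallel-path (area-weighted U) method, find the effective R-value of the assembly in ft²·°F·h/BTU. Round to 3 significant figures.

23.5 ft²·°F·h/BTU

U_eff = 0.911/27 + 0.089/10.1 = 0.03374 + 0.008812 = 0.04255
R_eff = 1/U_eff = 23.5 ft²·°F·h/BTU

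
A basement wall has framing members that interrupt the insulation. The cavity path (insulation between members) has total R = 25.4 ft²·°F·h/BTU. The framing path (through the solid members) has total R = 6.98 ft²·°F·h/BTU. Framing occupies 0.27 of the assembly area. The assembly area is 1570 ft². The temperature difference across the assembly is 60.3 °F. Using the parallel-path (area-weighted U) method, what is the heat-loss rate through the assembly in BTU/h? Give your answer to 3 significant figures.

U_eff = 0.73/25.4 + 0.27/6.98 = 0.02874 + 0.03868 = 0.06742
R_eff = 1/U_eff = 14.83 ft²·°F·h/BTU
Q = 1570 × 60.3 / 14.83 = 6383 BTU/h

6380 BTU/h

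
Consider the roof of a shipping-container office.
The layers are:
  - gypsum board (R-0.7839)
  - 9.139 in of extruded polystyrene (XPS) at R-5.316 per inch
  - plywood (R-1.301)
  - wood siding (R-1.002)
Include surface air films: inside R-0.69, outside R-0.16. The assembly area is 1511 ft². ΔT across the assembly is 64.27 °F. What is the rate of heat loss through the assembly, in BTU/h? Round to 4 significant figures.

9.139 × 5.316 = 48.583
R_total = 0.69 + 0.7839 + 48.583 + 1.301 + 1.002 + 0.16 = 52.52 ft²·°F·h/BTU
Q = A·ΔT/R = 1511 × 64.27 / 52.52 = 1849.1 BTU/h

1849 BTU/h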